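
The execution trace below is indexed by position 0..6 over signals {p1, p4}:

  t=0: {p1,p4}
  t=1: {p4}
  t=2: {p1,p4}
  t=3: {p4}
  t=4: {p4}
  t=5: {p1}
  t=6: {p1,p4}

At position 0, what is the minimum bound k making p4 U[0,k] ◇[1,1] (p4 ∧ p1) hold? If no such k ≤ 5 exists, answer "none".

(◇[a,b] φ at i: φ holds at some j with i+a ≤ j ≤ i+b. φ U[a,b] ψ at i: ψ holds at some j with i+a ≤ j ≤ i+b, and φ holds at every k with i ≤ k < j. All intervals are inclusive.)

Need earliest j ≥ 0 with ◇[1,1] (p4 ∧ p1), and p4 at every k in [0,j-1].
  j=0: rhs fails.
  j=1: rhs holds; lhs holds on [0,0]. k = 1.

1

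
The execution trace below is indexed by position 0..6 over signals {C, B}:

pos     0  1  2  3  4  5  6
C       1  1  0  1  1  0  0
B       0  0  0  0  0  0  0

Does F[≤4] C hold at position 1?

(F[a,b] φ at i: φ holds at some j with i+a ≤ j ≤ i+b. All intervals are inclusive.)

Yes

Check C at each j in [1,5]:
  j=1: true
  j=2: false
  j=3: true
  j=4: true
  j=5: false
Found at j=1 → formula holds.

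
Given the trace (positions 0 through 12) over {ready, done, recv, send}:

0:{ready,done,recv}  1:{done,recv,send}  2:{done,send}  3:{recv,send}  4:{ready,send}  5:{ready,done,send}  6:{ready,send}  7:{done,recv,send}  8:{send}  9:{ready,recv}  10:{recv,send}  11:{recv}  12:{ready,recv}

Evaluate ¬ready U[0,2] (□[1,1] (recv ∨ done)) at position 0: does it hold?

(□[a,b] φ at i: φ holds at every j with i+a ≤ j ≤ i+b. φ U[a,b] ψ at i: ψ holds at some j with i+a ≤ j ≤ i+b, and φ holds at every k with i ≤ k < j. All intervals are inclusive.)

Need some j in [0,2] with □[1,1] (recv ∨ done), and ¬ready at every k in [0,j-1].
  j=0: □[1,1] (recv ∨ done) holds; no prefix to check → satisfied.

True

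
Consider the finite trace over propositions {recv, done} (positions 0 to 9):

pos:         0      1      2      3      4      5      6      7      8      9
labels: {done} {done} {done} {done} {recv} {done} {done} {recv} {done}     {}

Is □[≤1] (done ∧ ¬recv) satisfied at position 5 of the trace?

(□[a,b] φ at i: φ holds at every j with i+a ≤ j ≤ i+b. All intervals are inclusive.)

Holds

Check (done ∧ ¬recv) at every j in [5,6]:
  j=5: true
  j=6: true
All positions satisfy it → formula holds.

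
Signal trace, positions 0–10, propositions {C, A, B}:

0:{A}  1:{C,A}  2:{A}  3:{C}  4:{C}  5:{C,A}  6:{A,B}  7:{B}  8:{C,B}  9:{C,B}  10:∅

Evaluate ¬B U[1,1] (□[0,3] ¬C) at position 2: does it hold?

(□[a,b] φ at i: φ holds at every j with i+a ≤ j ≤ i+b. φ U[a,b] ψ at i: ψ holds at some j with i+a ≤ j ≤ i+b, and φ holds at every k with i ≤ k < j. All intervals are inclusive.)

No

Need some j in [3,3] with □[0,3] ¬C, and ¬B at every k in [2,j-1].
  j=3: □[0,3] ¬C — fails at 3.
No j in the window works → until fails.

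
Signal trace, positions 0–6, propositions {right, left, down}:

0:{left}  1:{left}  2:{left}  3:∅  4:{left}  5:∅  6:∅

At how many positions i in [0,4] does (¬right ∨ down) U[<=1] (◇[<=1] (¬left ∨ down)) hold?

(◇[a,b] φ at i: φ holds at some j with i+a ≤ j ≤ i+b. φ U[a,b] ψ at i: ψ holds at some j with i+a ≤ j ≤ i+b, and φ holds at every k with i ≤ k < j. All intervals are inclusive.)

4

Evaluate at each i in [0,4]:
  i=0: ✗ (no rhs in [0,1])
  i=1: ✓ (rhs at j=2; lhs holds on [1,1])
  i=2: ✓ (rhs at j=2)
  i=3: ✓ (rhs at j=3)
  i=4: ✓ (rhs at j=4)
Positions where it holds: {1, 2, 3, 4} → 4.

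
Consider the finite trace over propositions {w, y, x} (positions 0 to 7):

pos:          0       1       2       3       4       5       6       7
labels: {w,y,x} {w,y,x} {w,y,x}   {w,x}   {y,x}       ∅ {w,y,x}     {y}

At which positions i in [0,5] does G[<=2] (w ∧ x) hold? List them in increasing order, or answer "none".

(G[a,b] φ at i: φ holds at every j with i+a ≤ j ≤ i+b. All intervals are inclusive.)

0, 1

Evaluate at each i in [0,5]:
  i=0: ✓ (all of [0,2])
  i=1: ✓ (all of [1,3])
  i=2: ✗ (fails at j=4)
  i=3: ✗ (fails at j=4)
  i=4: ✗ (fails at j=4)
  i=5: ✗ (fails at j=5)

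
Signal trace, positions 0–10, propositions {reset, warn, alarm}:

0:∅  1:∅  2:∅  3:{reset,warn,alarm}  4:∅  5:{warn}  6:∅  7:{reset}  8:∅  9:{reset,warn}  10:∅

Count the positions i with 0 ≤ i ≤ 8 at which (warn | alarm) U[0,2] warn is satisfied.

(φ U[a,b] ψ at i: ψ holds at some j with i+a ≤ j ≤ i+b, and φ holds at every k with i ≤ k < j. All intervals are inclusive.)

Evaluate at each i in [0,8]:
  i=0: ✗ (no rhs in [0,2])
  i=1: ✗ (lhs fails at k=1 before rhs at j=3)
  i=2: ✗ (lhs fails at k=2 before rhs at j=3)
  i=3: ✓ (rhs at j=3)
  i=4: ✗ (lhs fails at k=4 before rhs at j=5)
  i=5: ✓ (rhs at j=5)
  i=6: ✗ (no rhs in [6,8])
  i=7: ✗ (lhs fails at k=7 before rhs at j=9)
  i=8: ✗ (lhs fails at k=8 before rhs at j=9)
Positions where it holds: {3, 5} → 2.

2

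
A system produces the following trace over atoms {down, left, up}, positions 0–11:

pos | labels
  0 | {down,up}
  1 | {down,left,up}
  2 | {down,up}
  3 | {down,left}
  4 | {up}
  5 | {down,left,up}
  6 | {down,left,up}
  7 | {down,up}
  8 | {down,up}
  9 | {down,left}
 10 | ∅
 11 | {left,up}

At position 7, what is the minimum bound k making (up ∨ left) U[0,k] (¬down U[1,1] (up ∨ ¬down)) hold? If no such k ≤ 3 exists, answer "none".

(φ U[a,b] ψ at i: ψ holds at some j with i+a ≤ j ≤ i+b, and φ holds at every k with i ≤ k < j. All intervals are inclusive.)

3

Need earliest j ≥ 7 with (¬down U[1,1] (up ∨ ¬down)), and (up ∨ left) at every k in [7,j-1].
  j=7: rhs fails.
  j=8: rhs fails.
  j=9: rhs fails.
  j=10: rhs holds; lhs holds on [7,9]. k = 3.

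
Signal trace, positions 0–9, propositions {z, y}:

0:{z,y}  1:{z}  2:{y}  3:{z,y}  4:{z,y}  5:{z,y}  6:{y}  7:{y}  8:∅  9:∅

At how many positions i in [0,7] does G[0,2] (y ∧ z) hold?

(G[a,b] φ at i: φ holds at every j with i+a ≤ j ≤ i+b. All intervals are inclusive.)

1

Evaluate at each i in [0,7]:
  i=0: ✗ (fails at j=1)
  i=1: ✗ (fails at j=1)
  i=2: ✗ (fails at j=2)
  i=3: ✓ (all of [3,5])
  i=4: ✗ (fails at j=6)
  i=5: ✗ (fails at j=6)
  i=6: ✗ (fails at j=6)
  i=7: ✗ (fails at j=7)
Positions where it holds: {3} → 1.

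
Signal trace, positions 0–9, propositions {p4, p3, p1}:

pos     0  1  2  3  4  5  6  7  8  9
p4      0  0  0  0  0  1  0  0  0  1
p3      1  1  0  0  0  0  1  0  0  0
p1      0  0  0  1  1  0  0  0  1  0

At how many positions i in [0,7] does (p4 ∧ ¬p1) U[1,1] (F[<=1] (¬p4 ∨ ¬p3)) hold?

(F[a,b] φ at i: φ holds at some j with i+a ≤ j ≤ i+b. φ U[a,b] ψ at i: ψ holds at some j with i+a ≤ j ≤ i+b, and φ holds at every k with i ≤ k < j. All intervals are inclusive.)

1

Evaluate at each i in [0,7]:
  i=0: ✗ (lhs fails at k=0 before rhs at j=1)
  i=1: ✗ (lhs fails at k=1 before rhs at j=2)
  i=2: ✗ (lhs fails at k=2 before rhs at j=3)
  i=3: ✗ (lhs fails at k=3 before rhs at j=4)
  i=4: ✗ (lhs fails at k=4 before rhs at j=5)
  i=5: ✓ (rhs at j=6; lhs holds on [5,5])
  i=6: ✗ (lhs fails at k=6 before rhs at j=7)
  i=7: ✗ (lhs fails at k=7 before rhs at j=8)
Positions where it holds: {5} → 1.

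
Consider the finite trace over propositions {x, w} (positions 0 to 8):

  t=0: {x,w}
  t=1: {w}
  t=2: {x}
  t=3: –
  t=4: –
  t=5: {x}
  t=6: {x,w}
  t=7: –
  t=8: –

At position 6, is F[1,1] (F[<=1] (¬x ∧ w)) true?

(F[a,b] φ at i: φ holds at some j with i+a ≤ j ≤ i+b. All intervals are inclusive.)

Check F[<=1] (¬x ∧ w) at each j in [7,7]:
  j=7: fails (none in [7,8])
No position in the window satisfies it → formula fails.

Does not hold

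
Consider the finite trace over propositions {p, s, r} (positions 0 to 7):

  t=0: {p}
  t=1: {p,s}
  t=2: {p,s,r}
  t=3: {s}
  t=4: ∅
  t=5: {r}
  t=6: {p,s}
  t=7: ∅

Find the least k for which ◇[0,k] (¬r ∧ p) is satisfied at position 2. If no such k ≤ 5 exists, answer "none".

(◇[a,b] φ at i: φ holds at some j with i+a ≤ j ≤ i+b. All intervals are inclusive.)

Scan j = 2,3,… for (¬r ∧ p):
  j=2: fails
  j=3: fails
  j=4: fails
  j=5: fails
  j=6: holds
First hit at j=6, so smallest k = 6-2 = 4.

4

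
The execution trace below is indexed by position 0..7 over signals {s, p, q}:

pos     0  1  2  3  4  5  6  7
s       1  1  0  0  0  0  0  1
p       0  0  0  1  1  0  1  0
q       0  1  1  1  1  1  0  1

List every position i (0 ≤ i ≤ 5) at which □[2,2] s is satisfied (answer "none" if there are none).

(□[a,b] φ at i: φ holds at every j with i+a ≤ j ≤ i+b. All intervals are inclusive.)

Evaluate at each i in [0,5]:
  i=0: ✗ (fails at j=2)
  i=1: ✗ (fails at j=3)
  i=2: ✗ (fails at j=4)
  i=3: ✗ (fails at j=5)
  i=4: ✗ (fails at j=6)
  i=5: ✓ (all of [7,7])

5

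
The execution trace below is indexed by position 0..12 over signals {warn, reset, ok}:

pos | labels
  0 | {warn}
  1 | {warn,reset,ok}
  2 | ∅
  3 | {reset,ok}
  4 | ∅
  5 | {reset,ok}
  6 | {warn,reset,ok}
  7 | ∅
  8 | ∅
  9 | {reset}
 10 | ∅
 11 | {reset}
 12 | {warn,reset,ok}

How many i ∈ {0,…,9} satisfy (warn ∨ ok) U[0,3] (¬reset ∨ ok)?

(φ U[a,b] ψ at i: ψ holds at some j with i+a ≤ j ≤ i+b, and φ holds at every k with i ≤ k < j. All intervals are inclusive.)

Evaluate at each i in [0,9]:
  i=0: ✓ (rhs at j=0)
  i=1: ✓ (rhs at j=1)
  i=2: ✓ (rhs at j=2)
  i=3: ✓ (rhs at j=3)
  i=4: ✓ (rhs at j=4)
  i=5: ✓ (rhs at j=5)
  i=6: ✓ (rhs at j=6)
  i=7: ✓ (rhs at j=7)
  i=8: ✓ (rhs at j=8)
  i=9: ✗ (lhs fails at k=9 before rhs at j=10)
Positions where it holds: {0, 1, 2, 3, 4, 5, 6, 7, 8} → 9.

9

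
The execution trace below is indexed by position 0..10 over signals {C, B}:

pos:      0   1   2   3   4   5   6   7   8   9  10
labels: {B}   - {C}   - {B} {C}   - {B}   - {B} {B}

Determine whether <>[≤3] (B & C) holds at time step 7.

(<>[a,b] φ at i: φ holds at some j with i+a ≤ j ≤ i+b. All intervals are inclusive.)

Check (B & C) at each j in [7,10]:
  j=7: false
  j=8: false
  j=9: false
  j=10: false
No position in the window satisfies it → formula fails.

No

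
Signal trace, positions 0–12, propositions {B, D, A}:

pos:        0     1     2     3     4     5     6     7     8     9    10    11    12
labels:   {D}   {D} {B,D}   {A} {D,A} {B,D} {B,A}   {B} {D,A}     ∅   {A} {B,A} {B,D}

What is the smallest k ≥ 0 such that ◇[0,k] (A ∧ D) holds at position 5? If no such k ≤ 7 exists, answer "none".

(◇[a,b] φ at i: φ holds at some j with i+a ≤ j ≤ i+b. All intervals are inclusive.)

3

Scan j = 5,6,… for (A ∧ D):
  j=5: fails
  j=6: fails
  j=7: fails
  j=8: holds
First hit at j=8, so smallest k = 8-5 = 3.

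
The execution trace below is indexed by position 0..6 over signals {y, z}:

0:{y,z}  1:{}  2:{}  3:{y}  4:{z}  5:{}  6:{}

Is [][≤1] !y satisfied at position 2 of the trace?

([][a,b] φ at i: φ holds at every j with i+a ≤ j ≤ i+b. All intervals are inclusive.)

False

Check !y at every j in [2,3]:
  j=2: true
  j=3: false
Fails at j=3 → formula fails.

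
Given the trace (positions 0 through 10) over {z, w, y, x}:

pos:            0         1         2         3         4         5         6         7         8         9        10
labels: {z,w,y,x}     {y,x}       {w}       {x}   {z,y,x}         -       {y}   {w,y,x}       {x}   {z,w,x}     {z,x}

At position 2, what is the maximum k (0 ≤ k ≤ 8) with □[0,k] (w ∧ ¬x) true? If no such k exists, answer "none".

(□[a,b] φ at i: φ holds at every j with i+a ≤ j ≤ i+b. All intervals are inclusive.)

(w ∧ ¬x) must hold from j=2 onward; find where it first fails.
  j=2: holds
  j=3: fails
Holds on [2,2], so largest k = 0.

0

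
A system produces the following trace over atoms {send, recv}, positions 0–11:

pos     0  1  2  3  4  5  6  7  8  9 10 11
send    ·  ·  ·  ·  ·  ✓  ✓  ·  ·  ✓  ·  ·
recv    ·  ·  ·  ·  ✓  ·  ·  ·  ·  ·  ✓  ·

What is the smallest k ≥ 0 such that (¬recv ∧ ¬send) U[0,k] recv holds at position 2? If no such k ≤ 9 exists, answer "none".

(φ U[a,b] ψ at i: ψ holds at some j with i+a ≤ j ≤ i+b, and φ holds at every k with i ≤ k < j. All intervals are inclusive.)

Need earliest j ≥ 2 with recv, and (¬recv ∧ ¬send) at every k in [2,j-1].
  j=2: rhs fails.
  j=3: rhs fails.
  j=4: rhs holds; lhs holds on [2,3]. k = 2.

2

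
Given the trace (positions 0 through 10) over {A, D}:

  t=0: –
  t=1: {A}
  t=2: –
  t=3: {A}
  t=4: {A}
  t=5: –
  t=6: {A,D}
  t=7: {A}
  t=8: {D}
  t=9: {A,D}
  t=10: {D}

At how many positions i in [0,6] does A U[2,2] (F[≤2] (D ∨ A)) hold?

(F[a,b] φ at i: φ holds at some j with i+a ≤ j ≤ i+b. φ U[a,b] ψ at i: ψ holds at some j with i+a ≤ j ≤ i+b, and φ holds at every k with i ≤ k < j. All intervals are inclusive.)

Evaluate at each i in [0,6]:
  i=0: ✗ (lhs fails at k=0 before rhs at j=2)
  i=1: ✗ (lhs fails at k=2 before rhs at j=3)
  i=2: ✗ (lhs fails at k=2 before rhs at j=4)
  i=3: ✓ (rhs at j=5; lhs holds on [3,4])
  i=4: ✗ (lhs fails at k=5 before rhs at j=6)
  i=5: ✗ (lhs fails at k=5 before rhs at j=7)
  i=6: ✓ (rhs at j=8; lhs holds on [6,7])
Positions where it holds: {3, 6} → 2.

2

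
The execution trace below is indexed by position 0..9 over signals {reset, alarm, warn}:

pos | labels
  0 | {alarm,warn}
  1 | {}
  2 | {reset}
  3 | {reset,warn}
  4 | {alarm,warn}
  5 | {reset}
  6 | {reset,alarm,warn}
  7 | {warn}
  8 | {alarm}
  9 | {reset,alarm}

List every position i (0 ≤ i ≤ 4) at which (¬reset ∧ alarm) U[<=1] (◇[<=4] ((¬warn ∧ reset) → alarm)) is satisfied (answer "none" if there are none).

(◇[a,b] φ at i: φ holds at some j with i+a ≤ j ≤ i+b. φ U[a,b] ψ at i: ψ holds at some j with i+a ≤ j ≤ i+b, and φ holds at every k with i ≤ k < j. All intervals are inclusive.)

0, 1, 2, 3, 4

Evaluate at each i in [0,4]:
  i=0: ✓ (rhs at j=0)
  i=1: ✓ (rhs at j=1)
  i=2: ✓ (rhs at j=2)
  i=3: ✓ (rhs at j=3)
  i=4: ✓ (rhs at j=4)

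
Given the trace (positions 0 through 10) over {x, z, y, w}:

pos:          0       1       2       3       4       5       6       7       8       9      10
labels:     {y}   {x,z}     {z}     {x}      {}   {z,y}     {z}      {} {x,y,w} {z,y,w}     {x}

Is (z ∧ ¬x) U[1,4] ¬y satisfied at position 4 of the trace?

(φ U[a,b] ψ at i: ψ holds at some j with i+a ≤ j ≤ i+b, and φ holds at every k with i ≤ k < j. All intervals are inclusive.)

False

Need some j in [5,8] with ¬y, and (z ∧ ¬x) at every k in [4,j-1].
  j=5: ¬y false.
  j=6: ¬y holds, but (z ∧ ¬x) fails at k=4 → not this j.
  j=7: ¬y holds, but (z ∧ ¬x) fails at k=4 → not this j.
  j=8: ¬y false.
No j in the window works → until fails.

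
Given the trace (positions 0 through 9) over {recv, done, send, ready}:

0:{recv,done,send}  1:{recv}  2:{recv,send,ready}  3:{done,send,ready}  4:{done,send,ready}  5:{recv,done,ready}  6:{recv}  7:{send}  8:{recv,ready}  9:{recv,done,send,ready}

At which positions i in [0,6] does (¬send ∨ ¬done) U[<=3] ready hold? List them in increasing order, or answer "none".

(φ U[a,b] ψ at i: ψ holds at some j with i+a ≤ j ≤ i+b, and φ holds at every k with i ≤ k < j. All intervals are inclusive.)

1, 2, 3, 4, 5, 6

Evaluate at each i in [0,6]:
  i=0: ✗ (lhs fails at k=0 before rhs at j=2)
  i=1: ✓ (rhs at j=2; lhs holds on [1,1])
  i=2: ✓ (rhs at j=2)
  i=3: ✓ (rhs at j=3)
  i=4: ✓ (rhs at j=4)
  i=5: ✓ (rhs at j=5)
  i=6: ✓ (rhs at j=8; lhs holds on [6,7])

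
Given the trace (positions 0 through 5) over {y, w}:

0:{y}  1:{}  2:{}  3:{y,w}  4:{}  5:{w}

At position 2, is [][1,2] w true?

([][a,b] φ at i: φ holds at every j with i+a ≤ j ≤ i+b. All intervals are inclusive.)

False

Check w at every j in [3,4]:
  j=3: true
  j=4: false
Fails at j=4 → formula fails.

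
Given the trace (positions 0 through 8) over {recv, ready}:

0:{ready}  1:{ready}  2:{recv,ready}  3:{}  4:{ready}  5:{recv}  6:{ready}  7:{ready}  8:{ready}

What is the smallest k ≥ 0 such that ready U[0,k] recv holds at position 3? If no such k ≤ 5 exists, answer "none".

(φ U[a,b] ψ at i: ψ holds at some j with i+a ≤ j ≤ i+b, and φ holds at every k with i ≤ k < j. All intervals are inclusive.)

none

Need earliest j ≥ 3 with recv, and ready at every k in [3,j-1].
  j=3: rhs fails.
  j=4: rhs fails.
  j=5: rhs holds but lhs fails at k=3.
  j=6: rhs fails.
  j=7: rhs fails.
  j=8: rhs fails.
No witness within the range → none.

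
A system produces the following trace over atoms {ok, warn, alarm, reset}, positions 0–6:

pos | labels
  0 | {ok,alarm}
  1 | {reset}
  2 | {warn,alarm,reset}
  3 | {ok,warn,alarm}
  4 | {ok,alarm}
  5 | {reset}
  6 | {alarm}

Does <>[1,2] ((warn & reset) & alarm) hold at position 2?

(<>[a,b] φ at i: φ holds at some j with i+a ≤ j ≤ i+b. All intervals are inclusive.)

Check ((warn & reset) & alarm) at each j in [3,4]:
  j=3: false
  j=4: false
No position in the window satisfies it → formula fails.

No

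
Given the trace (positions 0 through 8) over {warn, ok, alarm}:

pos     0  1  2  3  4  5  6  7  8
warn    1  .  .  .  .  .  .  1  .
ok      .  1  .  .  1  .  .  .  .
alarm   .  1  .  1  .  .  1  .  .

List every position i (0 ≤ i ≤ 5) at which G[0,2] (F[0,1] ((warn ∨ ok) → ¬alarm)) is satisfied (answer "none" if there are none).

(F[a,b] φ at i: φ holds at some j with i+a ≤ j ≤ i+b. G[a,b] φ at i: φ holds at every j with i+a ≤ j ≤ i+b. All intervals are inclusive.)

0, 1, 2, 3, 4, 5

Evaluate at each i in [0,5]:
  i=0: ✓ (all of [0,2])
  i=1: ✓ (all of [1,3])
  i=2: ✓ (all of [2,4])
  i=3: ✓ (all of [3,5])
  i=4: ✓ (all of [4,6])
  i=5: ✓ (all of [5,7])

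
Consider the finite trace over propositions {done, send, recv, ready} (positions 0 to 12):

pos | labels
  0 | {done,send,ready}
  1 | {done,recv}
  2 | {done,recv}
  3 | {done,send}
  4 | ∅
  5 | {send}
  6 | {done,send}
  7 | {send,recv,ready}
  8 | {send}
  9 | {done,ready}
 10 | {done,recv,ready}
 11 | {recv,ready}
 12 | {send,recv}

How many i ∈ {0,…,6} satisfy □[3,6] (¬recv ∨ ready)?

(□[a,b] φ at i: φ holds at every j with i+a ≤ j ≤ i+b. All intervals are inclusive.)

6

Evaluate at each i in [0,6]:
  i=0: ✓ (all of [3,6])
  i=1: ✓ (all of [4,7])
  i=2: ✓ (all of [5,8])
  i=3: ✓ (all of [6,9])
  i=4: ✓ (all of [7,10])
  i=5: ✓ (all of [8,11])
  i=6: ✗ (fails at j=12)
Positions where it holds: {0, 1, 2, 3, 4, 5} → 6.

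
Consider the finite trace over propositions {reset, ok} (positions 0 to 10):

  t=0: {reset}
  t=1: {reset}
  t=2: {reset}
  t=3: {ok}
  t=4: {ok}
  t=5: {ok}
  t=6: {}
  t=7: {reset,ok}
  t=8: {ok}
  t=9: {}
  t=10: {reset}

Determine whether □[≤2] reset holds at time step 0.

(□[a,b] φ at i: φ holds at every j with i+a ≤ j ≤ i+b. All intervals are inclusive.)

Check reset at every j in [0,2]:
  j=0: true
  j=1: true
  j=2: true
All positions satisfy it → formula holds.

Holds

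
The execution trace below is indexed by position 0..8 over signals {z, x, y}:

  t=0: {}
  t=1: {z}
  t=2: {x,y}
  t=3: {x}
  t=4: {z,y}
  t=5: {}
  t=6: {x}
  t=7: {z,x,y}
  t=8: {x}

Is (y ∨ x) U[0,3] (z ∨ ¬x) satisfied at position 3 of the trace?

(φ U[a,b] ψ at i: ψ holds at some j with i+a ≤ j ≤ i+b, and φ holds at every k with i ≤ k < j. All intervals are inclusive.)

True

Need some j in [3,6] with (z ∨ ¬x), and (y ∨ x) at every k in [3,j-1].
  j=3: (z ∨ ¬x) false.
  j=4: (z ∨ ¬x) holds; (y ∨ x) holds at every k in [3,3] → satisfied.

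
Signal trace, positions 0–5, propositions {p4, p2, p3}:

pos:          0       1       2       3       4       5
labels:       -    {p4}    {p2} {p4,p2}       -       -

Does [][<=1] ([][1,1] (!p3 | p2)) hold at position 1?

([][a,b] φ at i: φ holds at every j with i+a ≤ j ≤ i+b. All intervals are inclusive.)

Holds

Check [][1,1] (!p3 | p2) at every j in [1,2]:
  j=1: holds on [2,2]
  j=2: holds on [3,3]
All positions satisfy it → formula holds.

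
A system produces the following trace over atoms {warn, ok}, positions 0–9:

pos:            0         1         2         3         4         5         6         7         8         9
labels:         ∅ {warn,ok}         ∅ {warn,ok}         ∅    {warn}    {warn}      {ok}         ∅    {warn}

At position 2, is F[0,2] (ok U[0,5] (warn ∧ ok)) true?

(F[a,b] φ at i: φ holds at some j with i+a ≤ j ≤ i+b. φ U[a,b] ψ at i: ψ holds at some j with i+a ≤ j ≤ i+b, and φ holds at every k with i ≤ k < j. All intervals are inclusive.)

Check (ok U[0,5] (warn ∧ ok)) at each j in [2,4]:
  j=2: fails
  j=3: holds
  j=4: fails
Found at j=3 → formula holds.

Yes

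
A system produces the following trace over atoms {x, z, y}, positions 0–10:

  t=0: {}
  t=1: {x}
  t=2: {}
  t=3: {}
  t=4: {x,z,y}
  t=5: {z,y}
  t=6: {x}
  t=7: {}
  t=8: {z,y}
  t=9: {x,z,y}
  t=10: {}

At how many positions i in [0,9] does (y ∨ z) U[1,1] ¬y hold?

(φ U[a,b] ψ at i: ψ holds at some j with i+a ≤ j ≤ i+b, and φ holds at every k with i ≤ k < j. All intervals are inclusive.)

Evaluate at each i in [0,9]:
  i=0: ✗ (lhs fails at k=0 before rhs at j=1)
  i=1: ✗ (lhs fails at k=1 before rhs at j=2)
  i=2: ✗ (lhs fails at k=2 before rhs at j=3)
  i=3: ✗ (no rhs in [4,4])
  i=4: ✗ (no rhs in [5,5])
  i=5: ✓ (rhs at j=6; lhs holds on [5,5])
  i=6: ✗ (lhs fails at k=6 before rhs at j=7)
  i=7: ✗ (no rhs in [8,8])
  i=8: ✗ (no rhs in [9,9])
  i=9: ✓ (rhs at j=10; lhs holds on [9,9])
Positions where it holds: {5, 9} → 2.

2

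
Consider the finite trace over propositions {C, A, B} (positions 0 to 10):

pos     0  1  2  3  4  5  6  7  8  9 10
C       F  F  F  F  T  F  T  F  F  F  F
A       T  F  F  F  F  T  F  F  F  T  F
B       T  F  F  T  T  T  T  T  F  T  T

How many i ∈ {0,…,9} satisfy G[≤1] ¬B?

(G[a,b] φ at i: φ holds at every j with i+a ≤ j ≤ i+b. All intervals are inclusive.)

1

Evaluate at each i in [0,9]:
  i=0: ✗ (fails at j=0)
  i=1: ✓ (all of [1,2])
  i=2: ✗ (fails at j=3)
  i=3: ✗ (fails at j=3)
  i=4: ✗ (fails at j=4)
  i=5: ✗ (fails at j=5)
  i=6: ✗ (fails at j=6)
  i=7: ✗ (fails at j=7)
  i=8: ✗ (fails at j=9)
  i=9: ✗ (fails at j=9)
Positions where it holds: {1} → 1.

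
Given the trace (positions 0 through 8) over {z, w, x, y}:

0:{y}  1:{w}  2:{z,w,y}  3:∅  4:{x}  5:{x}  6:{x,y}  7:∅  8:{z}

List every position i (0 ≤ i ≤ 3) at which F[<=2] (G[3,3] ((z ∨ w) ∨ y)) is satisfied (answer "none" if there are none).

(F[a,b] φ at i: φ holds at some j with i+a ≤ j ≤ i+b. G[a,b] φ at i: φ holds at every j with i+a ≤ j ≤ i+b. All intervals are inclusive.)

Evaluate at each i in [0,3]:
  i=0: ✗ (none in [0,2])
  i=1: ✓ (witness j=3)
  i=2: ✓ (witness j=3)
  i=3: ✓ (witness j=3)

1, 2, 3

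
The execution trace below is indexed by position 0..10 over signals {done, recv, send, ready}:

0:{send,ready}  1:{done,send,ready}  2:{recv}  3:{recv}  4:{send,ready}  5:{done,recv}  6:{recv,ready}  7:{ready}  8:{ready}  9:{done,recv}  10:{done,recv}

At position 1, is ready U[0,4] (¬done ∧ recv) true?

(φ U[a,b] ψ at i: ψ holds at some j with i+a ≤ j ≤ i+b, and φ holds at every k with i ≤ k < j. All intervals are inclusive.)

Need some j in [1,5] with (¬done ∧ recv), and ready at every k in [1,j-1].
  j=1: (¬done ∧ recv) false.
  j=2: (¬done ∧ recv) holds; ready holds at every k in [1,1] → satisfied.

Holds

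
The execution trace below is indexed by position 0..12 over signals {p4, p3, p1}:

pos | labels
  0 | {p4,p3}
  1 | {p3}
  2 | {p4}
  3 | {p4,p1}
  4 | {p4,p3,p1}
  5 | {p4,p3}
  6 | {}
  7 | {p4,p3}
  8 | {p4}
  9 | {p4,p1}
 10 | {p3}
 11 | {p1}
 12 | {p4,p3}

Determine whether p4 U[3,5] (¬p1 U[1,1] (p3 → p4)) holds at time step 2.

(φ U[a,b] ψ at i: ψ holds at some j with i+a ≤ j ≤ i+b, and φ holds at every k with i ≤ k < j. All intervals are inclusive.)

Yes

Need some j in [5,7] with (¬p1 U[1,1] (p3 → p4)), and p4 at every k in [2,j-1].
  j=5: (¬p1 U[1,1] (p3 → p4)) holds; p4 holds at every k in [2,4] → satisfied.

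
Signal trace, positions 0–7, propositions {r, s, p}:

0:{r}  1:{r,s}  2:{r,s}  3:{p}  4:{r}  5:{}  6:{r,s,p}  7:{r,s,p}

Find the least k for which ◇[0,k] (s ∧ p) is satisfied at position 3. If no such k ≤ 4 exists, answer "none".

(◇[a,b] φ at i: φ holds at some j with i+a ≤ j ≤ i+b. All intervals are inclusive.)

Scan j = 3,4,… for (s ∧ p):
  j=3: fails
  j=4: fails
  j=5: fails
  j=6: holds
First hit at j=6, so smallest k = 6-3 = 3.

3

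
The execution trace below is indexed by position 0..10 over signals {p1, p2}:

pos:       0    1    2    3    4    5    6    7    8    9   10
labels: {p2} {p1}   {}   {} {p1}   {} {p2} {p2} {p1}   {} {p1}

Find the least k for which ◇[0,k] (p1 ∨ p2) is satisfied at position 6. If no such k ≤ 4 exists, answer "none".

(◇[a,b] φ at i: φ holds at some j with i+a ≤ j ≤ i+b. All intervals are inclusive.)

0

Scan j = 6,7,… for (p1 ∨ p2):
  j=6: holds
First hit at j=6, so smallest k = 6-6 = 0.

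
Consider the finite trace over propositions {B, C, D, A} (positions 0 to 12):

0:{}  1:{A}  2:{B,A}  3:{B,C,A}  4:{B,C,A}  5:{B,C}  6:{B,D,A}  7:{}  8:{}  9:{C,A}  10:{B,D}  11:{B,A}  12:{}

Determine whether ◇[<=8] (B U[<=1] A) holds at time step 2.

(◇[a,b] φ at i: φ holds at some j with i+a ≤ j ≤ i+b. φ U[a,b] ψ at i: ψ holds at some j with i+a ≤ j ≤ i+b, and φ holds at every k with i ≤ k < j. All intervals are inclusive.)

Check (B U[<=1] A) at each j in [2,10]:
  j=2: holds
  j=3: holds
  j=4: holds
  j=5: holds
  j=6: holds
  j=7: fails
  j=8: fails
  j=9: holds
  j=10: holds
Found at j=2 → formula holds.

Yes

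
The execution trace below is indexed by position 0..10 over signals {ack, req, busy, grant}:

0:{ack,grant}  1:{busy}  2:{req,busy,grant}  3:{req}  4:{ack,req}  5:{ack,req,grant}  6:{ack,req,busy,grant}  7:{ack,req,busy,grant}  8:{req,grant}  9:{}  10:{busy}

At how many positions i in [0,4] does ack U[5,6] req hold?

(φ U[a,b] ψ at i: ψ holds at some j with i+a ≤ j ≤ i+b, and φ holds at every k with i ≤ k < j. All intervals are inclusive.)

Evaluate at each i in [0,4]:
  i=0: ✗ (lhs fails at k=1 before rhs at j=5)
  i=1: ✗ (lhs fails at k=1 before rhs at j=6)
  i=2: ✗ (lhs fails at k=2 before rhs at j=7)
  i=3: ✗ (lhs fails at k=3 before rhs at j=8)
  i=4: ✗ (no rhs in [9,10])
Positions where it holds: {} → 0.

0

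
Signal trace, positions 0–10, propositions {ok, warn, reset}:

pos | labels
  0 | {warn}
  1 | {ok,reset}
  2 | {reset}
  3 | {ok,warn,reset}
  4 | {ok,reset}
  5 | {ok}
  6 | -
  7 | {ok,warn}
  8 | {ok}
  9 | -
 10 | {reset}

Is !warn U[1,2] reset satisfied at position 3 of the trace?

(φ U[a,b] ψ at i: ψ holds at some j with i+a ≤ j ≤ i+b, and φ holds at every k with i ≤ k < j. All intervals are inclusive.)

False

Need some j in [4,5] with reset, and !warn at every k in [3,j-1].
  j=4: reset holds, but !warn fails at k=3 → not this j.
  j=5: reset false.
No j in the window works → until fails.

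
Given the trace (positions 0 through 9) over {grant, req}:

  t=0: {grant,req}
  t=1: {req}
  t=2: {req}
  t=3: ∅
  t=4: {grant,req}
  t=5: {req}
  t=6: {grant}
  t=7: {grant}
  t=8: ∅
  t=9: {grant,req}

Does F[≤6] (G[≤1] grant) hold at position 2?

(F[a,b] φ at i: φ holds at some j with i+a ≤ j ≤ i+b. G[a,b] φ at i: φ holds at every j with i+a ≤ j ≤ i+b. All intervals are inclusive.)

Holds

Check G[≤1] grant at each j in [2,8]:
  j=2: fails at 2
  j=3: fails at 3
  j=4: fails at 5
  j=5: fails at 5
  j=6: holds on [6,7]
  j=7: fails at 8
  j=8: fails at 8
Found at j=6 → formula holds.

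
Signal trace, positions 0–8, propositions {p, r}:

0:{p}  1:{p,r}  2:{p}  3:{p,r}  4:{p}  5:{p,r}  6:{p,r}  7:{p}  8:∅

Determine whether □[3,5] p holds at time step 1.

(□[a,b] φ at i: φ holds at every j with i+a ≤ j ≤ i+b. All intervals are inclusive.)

Check p at every j in [4,6]:
  j=4: true
  j=5: true
  j=6: true
All positions satisfy it → formula holds.

True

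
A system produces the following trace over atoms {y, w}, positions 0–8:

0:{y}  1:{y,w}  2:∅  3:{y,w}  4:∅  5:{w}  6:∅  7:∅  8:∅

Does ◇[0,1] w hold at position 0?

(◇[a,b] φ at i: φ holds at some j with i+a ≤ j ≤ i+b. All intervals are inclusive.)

Check w at each j in [0,1]:
  j=0: false
  j=1: true
Found at j=1 → formula holds.

True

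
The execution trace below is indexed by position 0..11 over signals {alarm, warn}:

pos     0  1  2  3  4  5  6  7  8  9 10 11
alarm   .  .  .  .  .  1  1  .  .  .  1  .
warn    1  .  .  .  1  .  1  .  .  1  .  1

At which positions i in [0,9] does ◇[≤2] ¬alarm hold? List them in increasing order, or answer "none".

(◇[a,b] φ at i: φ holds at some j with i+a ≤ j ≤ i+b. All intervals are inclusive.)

0, 1, 2, 3, 4, 5, 6, 7, 8, 9

Evaluate at each i in [0,9]:
  i=0: ✓ (witness j=0)
  i=1: ✓ (witness j=1)
  i=2: ✓ (witness j=2)
  i=3: ✓ (witness j=3)
  i=4: ✓ (witness j=4)
  i=5: ✓ (witness j=7)
  i=6: ✓ (witness j=7)
  i=7: ✓ (witness j=7)
  i=8: ✓ (witness j=8)
  i=9: ✓ (witness j=9)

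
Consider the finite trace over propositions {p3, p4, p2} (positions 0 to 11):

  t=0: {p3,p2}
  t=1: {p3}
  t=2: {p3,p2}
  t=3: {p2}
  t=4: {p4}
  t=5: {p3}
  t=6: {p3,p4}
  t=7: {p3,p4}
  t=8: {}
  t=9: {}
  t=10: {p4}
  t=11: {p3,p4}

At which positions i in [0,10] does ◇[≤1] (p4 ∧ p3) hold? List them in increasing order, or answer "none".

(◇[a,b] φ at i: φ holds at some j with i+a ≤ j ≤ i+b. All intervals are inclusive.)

Evaluate at each i in [0,10]:
  i=0: ✗ (none in [0,1])
  i=1: ✗ (none in [1,2])
  i=2: ✗ (none in [2,3])
  i=3: ✗ (none in [3,4])
  i=4: ✗ (none in [4,5])
  i=5: ✓ (witness j=6)
  i=6: ✓ (witness j=6)
  i=7: ✓ (witness j=7)
  i=8: ✗ (none in [8,9])
  i=9: ✗ (none in [9,10])
  i=10: ✓ (witness j=11)

5, 6, 7, 10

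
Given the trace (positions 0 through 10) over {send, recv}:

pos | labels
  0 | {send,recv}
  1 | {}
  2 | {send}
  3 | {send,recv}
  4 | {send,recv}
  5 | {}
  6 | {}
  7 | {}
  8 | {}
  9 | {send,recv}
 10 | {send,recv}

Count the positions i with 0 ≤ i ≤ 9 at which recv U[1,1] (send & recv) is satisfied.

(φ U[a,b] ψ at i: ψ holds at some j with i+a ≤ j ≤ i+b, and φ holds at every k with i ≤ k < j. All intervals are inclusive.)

2

Evaluate at each i in [0,9]:
  i=0: ✗ (no rhs in [1,1])
  i=1: ✗ (no rhs in [2,2])
  i=2: ✗ (lhs fails at k=2 before rhs at j=3)
  i=3: ✓ (rhs at j=4; lhs holds on [3,3])
  i=4: ✗ (no rhs in [5,5])
  i=5: ✗ (no rhs in [6,6])
  i=6: ✗ (no rhs in [7,7])
  i=7: ✗ (no rhs in [8,8])
  i=8: ✗ (lhs fails at k=8 before rhs at j=9)
  i=9: ✓ (rhs at j=10; lhs holds on [9,9])
Positions where it holds: {3, 9} → 2.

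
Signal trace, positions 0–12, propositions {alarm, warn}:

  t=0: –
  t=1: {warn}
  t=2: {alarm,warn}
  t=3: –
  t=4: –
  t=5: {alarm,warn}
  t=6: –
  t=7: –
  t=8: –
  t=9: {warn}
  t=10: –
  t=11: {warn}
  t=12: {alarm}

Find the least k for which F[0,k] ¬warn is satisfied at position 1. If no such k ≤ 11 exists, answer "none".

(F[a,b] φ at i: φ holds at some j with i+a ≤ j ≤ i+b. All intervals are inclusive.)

Scan j = 1,2,… for ¬warn:
  j=1: fails
  j=2: fails
  j=3: holds
First hit at j=3, so smallest k = 3-1 = 2.

2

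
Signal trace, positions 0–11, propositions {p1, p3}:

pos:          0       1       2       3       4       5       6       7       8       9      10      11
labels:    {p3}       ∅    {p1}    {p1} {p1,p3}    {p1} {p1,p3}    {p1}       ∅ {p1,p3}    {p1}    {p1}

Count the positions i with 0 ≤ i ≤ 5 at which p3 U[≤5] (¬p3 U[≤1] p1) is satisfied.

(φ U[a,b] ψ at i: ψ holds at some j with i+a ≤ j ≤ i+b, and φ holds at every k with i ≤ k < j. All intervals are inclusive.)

Evaluate at each i in [0,5]:
  i=0: ✓ (rhs at j=1; lhs holds on [0,0])
  i=1: ✓ (rhs at j=1)
  i=2: ✓ (rhs at j=2)
  i=3: ✓ (rhs at j=3)
  i=4: ✓ (rhs at j=4)
  i=5: ✓ (rhs at j=5)
Positions where it holds: {0, 1, 2, 3, 4, 5} → 6.

6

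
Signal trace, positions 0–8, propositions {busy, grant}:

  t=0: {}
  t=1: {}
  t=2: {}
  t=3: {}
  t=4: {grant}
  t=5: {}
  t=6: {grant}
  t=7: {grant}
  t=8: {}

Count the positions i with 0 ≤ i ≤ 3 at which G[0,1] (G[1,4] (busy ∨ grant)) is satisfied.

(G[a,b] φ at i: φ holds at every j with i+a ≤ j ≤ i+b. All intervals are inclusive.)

0

Evaluate at each i in [0,3]:
  i=0: ✗ (fails at j=0)
  i=1: ✗ (fails at j=1)
  i=2: ✗ (fails at j=2)
  i=3: ✗ (fails at j=3)
Positions where it holds: {} → 0.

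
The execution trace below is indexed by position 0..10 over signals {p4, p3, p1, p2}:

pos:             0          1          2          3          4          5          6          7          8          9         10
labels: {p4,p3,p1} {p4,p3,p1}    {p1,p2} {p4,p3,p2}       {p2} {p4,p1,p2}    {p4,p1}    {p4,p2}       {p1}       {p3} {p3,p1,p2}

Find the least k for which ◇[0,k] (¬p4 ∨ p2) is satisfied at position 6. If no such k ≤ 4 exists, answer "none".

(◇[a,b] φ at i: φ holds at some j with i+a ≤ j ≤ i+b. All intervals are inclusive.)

Scan j = 6,7,… for (¬p4 ∨ p2):
  j=6: fails
  j=7: holds
First hit at j=7, so smallest k = 7-6 = 1.

1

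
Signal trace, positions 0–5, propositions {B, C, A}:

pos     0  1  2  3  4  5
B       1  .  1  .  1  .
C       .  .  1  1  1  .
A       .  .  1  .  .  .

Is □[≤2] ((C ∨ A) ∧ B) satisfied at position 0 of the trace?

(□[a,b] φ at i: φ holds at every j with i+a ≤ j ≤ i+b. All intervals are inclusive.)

False

Check ((C ∨ A) ∧ B) at every j in [0,2]:
  j=0: false
  j=1: false
  j=2: true
Fails at j=0 → formula fails.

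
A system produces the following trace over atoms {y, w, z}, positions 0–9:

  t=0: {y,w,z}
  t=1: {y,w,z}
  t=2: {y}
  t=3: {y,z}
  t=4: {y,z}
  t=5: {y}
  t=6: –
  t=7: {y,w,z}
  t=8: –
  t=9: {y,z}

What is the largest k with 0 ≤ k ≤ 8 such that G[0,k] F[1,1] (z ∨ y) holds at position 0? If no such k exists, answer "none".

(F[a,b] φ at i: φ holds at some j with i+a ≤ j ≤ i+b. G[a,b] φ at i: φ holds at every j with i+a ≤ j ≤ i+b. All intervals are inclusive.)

4

F[1,1] (z ∨ y) must hold from j=0 onward; find where it first fails.
  j=0: holds
  j=1: holds
  j=2: holds
  j=3: holds
  j=4: holds
  j=5: fails
Holds on [0,4], so largest k = 4.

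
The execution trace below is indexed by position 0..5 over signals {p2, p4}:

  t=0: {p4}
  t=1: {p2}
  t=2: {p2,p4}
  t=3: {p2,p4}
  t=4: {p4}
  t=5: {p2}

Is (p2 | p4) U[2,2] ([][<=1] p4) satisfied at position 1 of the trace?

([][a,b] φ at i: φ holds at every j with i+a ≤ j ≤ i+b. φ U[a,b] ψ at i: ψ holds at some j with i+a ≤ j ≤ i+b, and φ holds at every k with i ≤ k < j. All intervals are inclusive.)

Holds

Need some j in [3,3] with [][<=1] p4, and (p2 | p4) at every k in [1,j-1].
  j=3: [][<=1] p4 holds; (p2 | p4) holds at every k in [1,2] → satisfied.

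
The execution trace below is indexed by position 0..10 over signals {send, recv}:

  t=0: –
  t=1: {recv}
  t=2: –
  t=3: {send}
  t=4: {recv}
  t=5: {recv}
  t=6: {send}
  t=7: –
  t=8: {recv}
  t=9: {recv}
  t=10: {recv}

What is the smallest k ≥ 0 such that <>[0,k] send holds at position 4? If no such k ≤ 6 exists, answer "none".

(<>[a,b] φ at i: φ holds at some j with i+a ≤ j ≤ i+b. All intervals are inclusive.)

2

Scan j = 4,5,… for send:
  j=4: fails
  j=5: fails
  j=6: holds
First hit at j=6, so smallest k = 6-4 = 2.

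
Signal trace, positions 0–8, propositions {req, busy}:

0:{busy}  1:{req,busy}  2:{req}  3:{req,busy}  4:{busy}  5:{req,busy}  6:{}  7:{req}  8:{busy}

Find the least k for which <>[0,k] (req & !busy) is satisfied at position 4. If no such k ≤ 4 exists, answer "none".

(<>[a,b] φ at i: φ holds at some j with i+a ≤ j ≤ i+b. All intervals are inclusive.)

3

Scan j = 4,5,… for (req & !busy):
  j=4: fails
  j=5: fails
  j=6: fails
  j=7: holds
First hit at j=7, so smallest k = 7-4 = 3.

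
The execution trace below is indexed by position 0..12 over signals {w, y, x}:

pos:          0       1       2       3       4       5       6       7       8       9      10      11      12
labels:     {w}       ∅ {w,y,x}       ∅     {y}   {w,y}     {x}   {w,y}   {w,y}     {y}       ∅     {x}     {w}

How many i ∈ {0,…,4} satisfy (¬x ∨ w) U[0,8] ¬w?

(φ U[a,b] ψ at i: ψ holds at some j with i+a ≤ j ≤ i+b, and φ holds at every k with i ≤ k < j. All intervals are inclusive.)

Evaluate at each i in [0,4]:
  i=0: ✓ (rhs at j=1; lhs holds on [0,0])
  i=1: ✓ (rhs at j=1)
  i=2: ✓ (rhs at j=3; lhs holds on [2,2])
  i=3: ✓ (rhs at j=3)
  i=4: ✓ (rhs at j=4)
Positions where it holds: {0, 1, 2, 3, 4} → 5.

5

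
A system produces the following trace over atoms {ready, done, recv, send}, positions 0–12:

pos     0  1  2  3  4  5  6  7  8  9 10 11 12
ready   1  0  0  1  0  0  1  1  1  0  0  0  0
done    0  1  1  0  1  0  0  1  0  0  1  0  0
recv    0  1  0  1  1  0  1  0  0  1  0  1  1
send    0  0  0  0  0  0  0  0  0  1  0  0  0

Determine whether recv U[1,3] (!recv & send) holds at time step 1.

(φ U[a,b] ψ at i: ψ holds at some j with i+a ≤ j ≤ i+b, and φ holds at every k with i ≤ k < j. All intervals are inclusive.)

Need some j in [2,4] with (!recv & send), and recv at every k in [1,j-1].
  j=2: (!recv & send) false.
  j=3: (!recv & send) false.
  j=4: (!recv & send) false.
No j in the window works → until fails.

False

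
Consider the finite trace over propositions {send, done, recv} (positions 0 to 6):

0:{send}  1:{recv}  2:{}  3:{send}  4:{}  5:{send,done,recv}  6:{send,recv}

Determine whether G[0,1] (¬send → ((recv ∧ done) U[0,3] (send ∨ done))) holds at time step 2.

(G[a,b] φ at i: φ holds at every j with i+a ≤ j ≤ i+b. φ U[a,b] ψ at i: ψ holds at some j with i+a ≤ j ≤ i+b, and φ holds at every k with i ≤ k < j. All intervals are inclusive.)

Check (¬send → ((recv ∧ done) U[0,3] (send ∨ done))) at every j in [2,3]:
  j=2: antecedent true; consequent fails → ✗
  j=3: antecedent false → ✓
Fails at j=2 → formula fails.

Does not hold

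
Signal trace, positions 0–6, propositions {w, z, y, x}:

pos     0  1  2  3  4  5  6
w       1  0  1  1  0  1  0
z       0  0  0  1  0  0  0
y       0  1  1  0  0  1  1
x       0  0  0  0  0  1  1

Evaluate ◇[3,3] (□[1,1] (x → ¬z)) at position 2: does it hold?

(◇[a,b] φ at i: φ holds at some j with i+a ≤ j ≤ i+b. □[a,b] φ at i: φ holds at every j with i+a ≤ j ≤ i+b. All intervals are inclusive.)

Yes

Check □[1,1] (x → ¬z) at each j in [5,5]:
  j=5: holds on [6,6]
Found at j=5 → formula holds.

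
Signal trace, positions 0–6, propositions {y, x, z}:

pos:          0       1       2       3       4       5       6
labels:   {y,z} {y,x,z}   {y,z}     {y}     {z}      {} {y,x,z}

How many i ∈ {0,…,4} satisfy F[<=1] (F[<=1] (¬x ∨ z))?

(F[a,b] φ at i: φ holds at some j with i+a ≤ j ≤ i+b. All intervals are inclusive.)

Evaluate at each i in [0,4]:
  i=0: ✓ (witness j=0)
  i=1: ✓ (witness j=1)
  i=2: ✓ (witness j=2)
  i=3: ✓ (witness j=3)
  i=4: ✓ (witness j=4)
Positions where it holds: {0, 1, 2, 3, 4} → 5.

5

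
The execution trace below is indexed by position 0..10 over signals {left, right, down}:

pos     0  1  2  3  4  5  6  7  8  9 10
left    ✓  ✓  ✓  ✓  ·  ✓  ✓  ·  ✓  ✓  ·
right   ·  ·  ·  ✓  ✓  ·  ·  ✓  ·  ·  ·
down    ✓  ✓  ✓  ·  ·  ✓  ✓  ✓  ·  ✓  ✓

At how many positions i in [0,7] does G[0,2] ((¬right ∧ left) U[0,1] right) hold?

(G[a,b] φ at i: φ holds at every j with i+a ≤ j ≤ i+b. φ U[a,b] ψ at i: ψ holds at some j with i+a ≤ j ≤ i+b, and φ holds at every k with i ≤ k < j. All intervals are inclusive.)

Evaluate at each i in [0,7]:
  i=0: ✗ (fails at j=0)
  i=1: ✗ (fails at j=1)
  i=2: ✓ (all of [2,4])
  i=3: ✗ (fails at j=5)
  i=4: ✗ (fails at j=5)
  i=5: ✗ (fails at j=5)
  i=6: ✗ (fails at j=8)
  i=7: ✗ (fails at j=8)
Positions where it holds: {2} → 1.

1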